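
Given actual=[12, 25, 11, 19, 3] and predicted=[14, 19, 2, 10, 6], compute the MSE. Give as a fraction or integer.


MSE = (1/5) * ((12-14)^2=4 + (25-19)^2=36 + (11-2)^2=81 + (19-10)^2=81 + (3-6)^2=9). Sum = 211. MSE = 211/5.

211/5


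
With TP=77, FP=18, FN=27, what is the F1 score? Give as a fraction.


Precision = 77/95 = 77/95. Recall = 77/104 = 77/104. F1 = 2*P*R/(P+R) = 154/199.

154/199


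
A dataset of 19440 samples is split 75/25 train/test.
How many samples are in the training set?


Test set = 19440 * 25% = 4860. Training set = 19440 - 4860 = 14580.

14580


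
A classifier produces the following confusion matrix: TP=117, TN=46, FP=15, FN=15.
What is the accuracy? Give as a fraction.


Accuracy = (TP + TN) / (TP + TN + FP + FN) = (117 + 46) / 193 = 163/193.

163/193


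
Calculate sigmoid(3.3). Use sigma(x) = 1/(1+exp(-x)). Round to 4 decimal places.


sigma(3.3) = 1/(1+e^(-3.3)) = 1/(1+0.036883) = 1/1.036883 = 0.9644.

0.9644


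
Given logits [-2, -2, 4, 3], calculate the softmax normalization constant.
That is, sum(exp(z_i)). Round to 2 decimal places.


Denom = e^-2=0.1353 + e^-2=0.1353 + e^4=54.5982 + e^3=20.0855. Sum = 74.9543, which rounds to 74.95.

74.95


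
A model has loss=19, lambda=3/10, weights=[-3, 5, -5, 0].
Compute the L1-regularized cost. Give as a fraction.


L1 norm = sum(|w|) = 13. J = 19 + 3/10 * 13 = 229/10.

229/10


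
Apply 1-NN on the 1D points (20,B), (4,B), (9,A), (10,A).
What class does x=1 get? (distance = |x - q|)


Distances: |20-1|=19, |4-1|=3, |9-1|=8, |10-1|=9. 1 nearest: (4,B). Counts: {'B': 1}. Majority class: B.

B


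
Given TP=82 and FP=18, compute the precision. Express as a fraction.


Precision = TP / (TP + FP) = 82 / 100 = 41/50.

41/50


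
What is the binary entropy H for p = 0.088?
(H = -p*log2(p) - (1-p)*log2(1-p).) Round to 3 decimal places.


H = -0.088*log2(0.088) - 0.912*log2(0.912) = 0.430.

0.430


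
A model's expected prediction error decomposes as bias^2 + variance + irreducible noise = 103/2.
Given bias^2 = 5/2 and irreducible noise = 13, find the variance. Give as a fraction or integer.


Total error = bias^2 + variance + irreducible noise. So variance = 103/2 - 5/2 - 13 = 36.

36


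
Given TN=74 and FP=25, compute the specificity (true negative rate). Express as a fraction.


Specificity = TN / (TN + FP) = 74 / 99 = 74/99.

74/99


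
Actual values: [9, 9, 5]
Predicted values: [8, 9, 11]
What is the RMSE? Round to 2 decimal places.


MSE = 12.3333. RMSE = sqrt(12.3333) = 3.51.

3.51


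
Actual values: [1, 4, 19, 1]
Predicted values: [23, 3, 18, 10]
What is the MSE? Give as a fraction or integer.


MSE = (1/4) * ((1-23)^2=484 + (4-3)^2=1 + (19-18)^2=1 + (1-10)^2=81). Sum = 567. MSE = 567/4.

567/4


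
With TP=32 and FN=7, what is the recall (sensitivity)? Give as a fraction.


Recall = TP / (TP + FN) = 32 / 39 = 32/39.

32/39


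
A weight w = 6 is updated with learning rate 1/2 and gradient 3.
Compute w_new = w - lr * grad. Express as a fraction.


w_new = 6 - 1/2 * 3 = 6 - 3/2 = 9/2.

9/2


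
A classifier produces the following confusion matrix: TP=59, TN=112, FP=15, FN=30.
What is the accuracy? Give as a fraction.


Accuracy = (TP + TN) / (TP + TN + FP + FN) = (59 + 112) / 216 = 19/24.

19/24


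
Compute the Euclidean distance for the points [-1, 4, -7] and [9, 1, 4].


d = sqrt(sum of squared differences). (-1-9)^2=100, (4-1)^2=9, (-7-4)^2=121. Sum = 230.

sqrt(230)


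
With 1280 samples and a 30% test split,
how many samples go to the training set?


Test set = 1280 * 30% = 384. Training set = 1280 - 384 = 896.

896


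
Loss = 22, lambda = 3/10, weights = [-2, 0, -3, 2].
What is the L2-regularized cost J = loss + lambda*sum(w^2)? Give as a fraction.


L2 sq norm = sum(w^2) = 17. J = 22 + 3/10 * 17 = 271/10.

271/10


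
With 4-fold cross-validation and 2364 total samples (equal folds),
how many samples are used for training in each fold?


Each validation fold has 2364/4 = 591 samples. Training set = 2364 - 591 = 1773.

1773


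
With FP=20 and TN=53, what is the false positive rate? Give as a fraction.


FPR = FP / (FP + TN) = 20 / 73 = 20/73.

20/73


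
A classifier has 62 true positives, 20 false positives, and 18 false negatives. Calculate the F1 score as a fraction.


Precision = 62/82 = 31/41. Recall = 62/80 = 31/40. F1 = 2*P*R/(P+R) = 62/81.

62/81


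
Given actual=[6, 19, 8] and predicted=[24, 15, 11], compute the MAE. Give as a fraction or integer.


MAE = (1/3) * (|6-24|=18 + |19-15|=4 + |8-11|=3). Sum = 25. MAE = 25/3.

25/3


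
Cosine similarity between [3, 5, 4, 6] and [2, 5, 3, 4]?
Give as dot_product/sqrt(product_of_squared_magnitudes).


dot = 67. |a|^2 = 86, |b|^2 = 54. cos = 67/sqrt(4644).

67/sqrt(4644)


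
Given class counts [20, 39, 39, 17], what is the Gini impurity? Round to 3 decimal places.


Total = 115. Proportions: 20/115, 39/115, 39/115, 17/115. sum(p_i^2) = 0.2821. Gini = 1 - 0.2821 = 0.7179, which rounds to 0.718.

0.718


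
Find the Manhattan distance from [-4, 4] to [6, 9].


d = sum of absolute differences: |-4-6|=10 + |4-9|=5 = 15.

15


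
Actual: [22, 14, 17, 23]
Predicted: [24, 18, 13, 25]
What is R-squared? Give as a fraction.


Mean(y) = 19. SS_res = 40. SS_tot = 54. R^2 = 1 - 40/(54) = 7/27.

7/27


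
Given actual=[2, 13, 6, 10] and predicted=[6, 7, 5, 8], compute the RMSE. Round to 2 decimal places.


MSE = 14.2500. RMSE = sqrt(14.2500) = 3.77.

3.77


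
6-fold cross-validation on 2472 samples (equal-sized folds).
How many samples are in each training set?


Each validation fold has 2472/6 = 412 samples. Training set = 2472 - 412 = 2060.

2060


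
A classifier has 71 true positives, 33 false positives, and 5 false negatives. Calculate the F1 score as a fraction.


Precision = 71/104 = 71/104. Recall = 71/76 = 71/76. F1 = 2*P*R/(P+R) = 71/90.

71/90


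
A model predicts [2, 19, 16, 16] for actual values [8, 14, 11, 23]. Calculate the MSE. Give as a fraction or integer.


MSE = (1/4) * ((8-2)^2=36 + (14-19)^2=25 + (11-16)^2=25 + (23-16)^2=49). Sum = 135. MSE = 135/4.

135/4


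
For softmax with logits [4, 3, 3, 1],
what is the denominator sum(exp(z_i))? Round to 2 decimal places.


Denom = e^4=54.5982 + e^3=20.0855 + e^3=20.0855 + e^1=2.7183. Sum = 97.4875, which rounds to 97.49.

97.49


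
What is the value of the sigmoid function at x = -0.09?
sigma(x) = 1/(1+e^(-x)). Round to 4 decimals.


sigma(-0.09) = 1/(1+e^(0.09)) = 1/(1+1.094174) = 1/2.094174 = 0.4775.

0.4775


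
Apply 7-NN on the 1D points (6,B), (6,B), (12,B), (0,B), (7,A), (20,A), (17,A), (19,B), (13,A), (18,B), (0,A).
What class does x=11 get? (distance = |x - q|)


Distances: |6-11|=5, |6-11|=5, |12-11|=1, |0-11|=11, |7-11|=4, |20-11|=9, |17-11|=6, |19-11|=8, |13-11|=2, |18-11|=7, |0-11|=11. 7 nearest: (12,B), (13,A), (7,A), (6,B), (6,B), (17,A), (18,B). Counts: {'B': 4, 'A': 3}. Majority class: B.

B


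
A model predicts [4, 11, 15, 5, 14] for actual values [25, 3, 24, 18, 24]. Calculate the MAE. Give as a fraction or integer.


MAE = (1/5) * (|25-4|=21 + |3-11|=8 + |24-15|=9 + |18-5|=13 + |24-14|=10). Sum = 61. MAE = 61/5.

61/5


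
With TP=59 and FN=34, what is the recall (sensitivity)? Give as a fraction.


Recall = TP / (TP + FN) = 59 / 93 = 59/93.

59/93


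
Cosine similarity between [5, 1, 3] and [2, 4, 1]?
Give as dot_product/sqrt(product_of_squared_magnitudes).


dot = 17. |a|^2 = 35, |b|^2 = 21. cos = 17/sqrt(735).

17/sqrt(735)


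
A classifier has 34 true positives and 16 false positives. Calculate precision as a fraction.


Precision = TP / (TP + FP) = 34 / 50 = 17/25.

17/25


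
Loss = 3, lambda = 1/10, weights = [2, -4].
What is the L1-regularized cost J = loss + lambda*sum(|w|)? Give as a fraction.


L1 norm = sum(|w|) = 6. J = 3 + 1/10 * 6 = 18/5.

18/5


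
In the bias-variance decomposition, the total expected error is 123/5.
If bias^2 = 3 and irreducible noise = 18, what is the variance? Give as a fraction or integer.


Total error = bias^2 + variance + irreducible noise. So variance = 123/5 - 3 - 18 = 18/5.

18/5


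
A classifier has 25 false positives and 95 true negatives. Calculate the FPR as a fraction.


FPR = FP / (FP + TN) = 25 / 120 = 5/24.

5/24


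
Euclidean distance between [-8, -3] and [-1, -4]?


d = sqrt(sum of squared differences). (-8--1)^2=49, (-3--4)^2=1. Sum = 50.

sqrt(50)


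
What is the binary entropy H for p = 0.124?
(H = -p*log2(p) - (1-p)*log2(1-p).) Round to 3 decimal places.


H = -0.124*log2(0.124) - 0.876*log2(0.876) = 0.541.

0.541


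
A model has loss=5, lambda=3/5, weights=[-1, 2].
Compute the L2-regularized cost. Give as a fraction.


L2 sq norm = sum(w^2) = 5. J = 5 + 3/5 * 5 = 8.

8


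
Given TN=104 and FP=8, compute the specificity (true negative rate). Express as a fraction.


Specificity = TN / (TN + FP) = 104 / 112 = 13/14.

13/14


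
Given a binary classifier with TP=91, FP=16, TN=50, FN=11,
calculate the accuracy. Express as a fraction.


Accuracy = (TP + TN) / (TP + TN + FP + FN) = (91 + 50) / 168 = 47/56.

47/56


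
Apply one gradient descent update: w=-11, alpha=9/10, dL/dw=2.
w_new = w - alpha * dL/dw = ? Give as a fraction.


w_new = -11 - 9/10 * 2 = -11 - 9/5 = -64/5.

-64/5


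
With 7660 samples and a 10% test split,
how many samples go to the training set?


Test set = 7660 * 10% = 766. Training set = 7660 - 766 = 6894.

6894


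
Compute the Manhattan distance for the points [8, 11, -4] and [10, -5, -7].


d = sum of absolute differences: |8-10|=2 + |11--5|=16 + |-4--7|=3 = 21.

21


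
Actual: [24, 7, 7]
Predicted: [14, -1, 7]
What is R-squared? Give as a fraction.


Mean(y) = 38/3. SS_res = 164. SS_tot = 578/3. R^2 = 1 - 164/(578/3) = 43/289.

43/289


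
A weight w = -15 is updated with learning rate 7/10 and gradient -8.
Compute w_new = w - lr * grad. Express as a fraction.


w_new = -15 - 7/10 * -8 = -15 - -28/5 = -47/5.

-47/5


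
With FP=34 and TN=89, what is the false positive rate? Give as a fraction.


FPR = FP / (FP + TN) = 34 / 123 = 34/123.

34/123


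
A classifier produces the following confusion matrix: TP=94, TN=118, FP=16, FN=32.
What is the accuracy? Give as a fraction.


Accuracy = (TP + TN) / (TP + TN + FP + FN) = (94 + 118) / 260 = 53/65.

53/65


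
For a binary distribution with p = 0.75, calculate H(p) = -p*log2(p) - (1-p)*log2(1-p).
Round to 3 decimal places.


H = -0.75*log2(0.75) - 0.25*log2(0.25) = 0.811.

0.811


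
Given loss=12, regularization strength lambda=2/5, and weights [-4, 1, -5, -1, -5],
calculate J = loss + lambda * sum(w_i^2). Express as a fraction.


L2 sq norm = sum(w^2) = 68. J = 12 + 2/5 * 68 = 196/5.

196/5


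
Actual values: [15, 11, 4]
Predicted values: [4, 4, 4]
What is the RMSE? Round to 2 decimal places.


MSE = 56.6667. RMSE = sqrt(56.6667) = 7.53.

7.53


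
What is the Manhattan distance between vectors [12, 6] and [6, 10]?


d = sum of absolute differences: |12-6|=6 + |6-10|=4 = 10.

10


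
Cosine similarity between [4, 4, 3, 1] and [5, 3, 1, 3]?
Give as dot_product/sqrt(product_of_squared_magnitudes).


dot = 38. |a|^2 = 42, |b|^2 = 44. cos = 38/sqrt(1848).

38/sqrt(1848)


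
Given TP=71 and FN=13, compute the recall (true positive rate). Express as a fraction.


Recall = TP / (TP + FN) = 71 / 84 = 71/84.

71/84


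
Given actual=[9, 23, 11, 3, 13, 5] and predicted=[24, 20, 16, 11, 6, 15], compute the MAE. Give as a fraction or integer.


MAE = (1/6) * (|9-24|=15 + |23-20|=3 + |11-16|=5 + |3-11|=8 + |13-6|=7 + |5-15|=10). Sum = 48. MAE = 8.

8


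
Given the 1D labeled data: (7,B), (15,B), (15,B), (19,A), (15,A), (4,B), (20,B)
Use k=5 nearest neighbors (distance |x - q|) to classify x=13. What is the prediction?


Distances: |7-13|=6, |15-13|=2, |15-13|=2, |19-13|=6, |15-13|=2, |4-13|=9, |20-13|=7. 5 nearest: (15,A), (15,B), (15,B), (19,A), (7,B). Counts: {'A': 2, 'B': 3}. Majority class: B.

B


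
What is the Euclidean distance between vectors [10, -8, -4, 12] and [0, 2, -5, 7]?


d = sqrt(sum of squared differences). (10-0)^2=100, (-8-2)^2=100, (-4--5)^2=1, (12-7)^2=25. Sum = 226.

sqrt(226)


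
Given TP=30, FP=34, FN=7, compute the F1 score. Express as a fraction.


Precision = 30/64 = 15/32. Recall = 30/37 = 30/37. F1 = 2*P*R/(P+R) = 60/101.

60/101


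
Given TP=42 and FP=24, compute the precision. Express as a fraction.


Precision = TP / (TP + FP) = 42 / 66 = 7/11.

7/11


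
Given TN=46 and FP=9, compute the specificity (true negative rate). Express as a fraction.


Specificity = TN / (TN + FP) = 46 / 55 = 46/55.

46/55


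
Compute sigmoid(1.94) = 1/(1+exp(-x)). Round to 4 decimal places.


sigma(1.94) = 1/(1+e^(-1.94)) = 1/(1+0.143704) = 1/1.143704 = 0.8744.

0.8744


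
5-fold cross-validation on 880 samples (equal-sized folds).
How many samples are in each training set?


Each validation fold has 880/5 = 176 samples. Training set = 880 - 176 = 704.

704


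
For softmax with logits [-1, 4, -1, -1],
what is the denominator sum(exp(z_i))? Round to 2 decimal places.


Denom = e^-1=0.3679 + e^4=54.5982 + e^-1=0.3679 + e^-1=0.3679. Sum = 55.7019, which rounds to 55.70.

55.70


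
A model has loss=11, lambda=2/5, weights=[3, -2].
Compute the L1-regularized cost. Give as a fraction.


L1 norm = sum(|w|) = 5. J = 11 + 2/5 * 5 = 13.

13


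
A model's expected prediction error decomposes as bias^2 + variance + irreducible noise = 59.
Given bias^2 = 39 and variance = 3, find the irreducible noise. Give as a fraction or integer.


Total error = bias^2 + variance + irreducible noise. So irreducible noise = 59 - 39 - 3 = 17.

17


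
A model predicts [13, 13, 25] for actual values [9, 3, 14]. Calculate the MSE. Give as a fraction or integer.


MSE = (1/3) * ((9-13)^2=16 + (3-13)^2=100 + (14-25)^2=121). Sum = 237. MSE = 79.

79


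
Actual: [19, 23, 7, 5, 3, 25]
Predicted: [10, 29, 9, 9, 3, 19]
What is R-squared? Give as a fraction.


Mean(y) = 41/3. SS_res = 173. SS_tot = 1432/3. R^2 = 1 - 173/(1432/3) = 913/1432.

913/1432


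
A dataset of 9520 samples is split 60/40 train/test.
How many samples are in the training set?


Test set = 9520 * 40% = 3808. Training set = 9520 - 3808 = 5712.

5712


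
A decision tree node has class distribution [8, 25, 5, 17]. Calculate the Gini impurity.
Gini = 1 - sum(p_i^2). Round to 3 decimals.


Total = 55. Proportions: 8/55, 25/55, 5/55, 17/55. sum(p_i^2) = 0.3316. Gini = 1 - 0.3316 = 0.6684, which rounds to 0.668.

0.668


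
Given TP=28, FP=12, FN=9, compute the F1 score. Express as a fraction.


Precision = 28/40 = 7/10. Recall = 28/37 = 28/37. F1 = 2*P*R/(P+R) = 8/11.

8/11


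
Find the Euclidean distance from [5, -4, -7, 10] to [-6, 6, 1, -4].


d = sqrt(sum of squared differences). (5--6)^2=121, (-4-6)^2=100, (-7-1)^2=64, (10--4)^2=196. Sum = 481.

sqrt(481)


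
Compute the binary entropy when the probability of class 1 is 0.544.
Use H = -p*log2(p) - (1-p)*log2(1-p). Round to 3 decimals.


H = -0.544*log2(0.544) - 0.456*log2(0.456) = 0.994.

0.994


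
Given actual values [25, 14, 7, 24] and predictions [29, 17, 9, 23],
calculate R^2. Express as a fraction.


Mean(y) = 35/2. SS_res = 30. SS_tot = 221. R^2 = 1 - 30/(221) = 191/221.

191/221


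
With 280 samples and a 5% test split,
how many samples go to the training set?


Test set = 280 * 5% = 14. Training set = 280 - 14 = 266.

266


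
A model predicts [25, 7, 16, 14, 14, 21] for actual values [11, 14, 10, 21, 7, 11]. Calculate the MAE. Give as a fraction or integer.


MAE = (1/6) * (|11-25|=14 + |14-7|=7 + |10-16|=6 + |21-14|=7 + |7-14|=7 + |11-21|=10). Sum = 51. MAE = 17/2.

17/2


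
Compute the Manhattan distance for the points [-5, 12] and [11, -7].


d = sum of absolute differences: |-5-11|=16 + |12--7|=19 = 35.

35


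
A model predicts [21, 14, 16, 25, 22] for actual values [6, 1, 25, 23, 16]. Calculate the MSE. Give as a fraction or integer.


MSE = (1/5) * ((6-21)^2=225 + (1-14)^2=169 + (25-16)^2=81 + (23-25)^2=4 + (16-22)^2=36). Sum = 515. MSE = 103.

103


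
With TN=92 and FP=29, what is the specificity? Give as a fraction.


Specificity = TN / (TN + FP) = 92 / 121 = 92/121.

92/121


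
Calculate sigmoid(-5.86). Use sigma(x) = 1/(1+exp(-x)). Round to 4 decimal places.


sigma(-5.86) = 1/(1+e^(5.86)) = 1/(1+350.724144) = 1/351.724144 = 0.0028.

0.0028


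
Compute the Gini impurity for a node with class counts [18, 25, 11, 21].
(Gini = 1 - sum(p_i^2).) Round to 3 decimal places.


Total = 75. Proportions: 18/75, 25/75, 11/75, 21/75. sum(p_i^2) = 0.2686. Gini = 1 - 0.2686 = 0.7314, which rounds to 0.731.

0.731


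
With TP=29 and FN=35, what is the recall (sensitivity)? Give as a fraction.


Recall = TP / (TP + FN) = 29 / 64 = 29/64.

29/64


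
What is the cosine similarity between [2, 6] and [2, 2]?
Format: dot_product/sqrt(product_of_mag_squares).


dot = 16. |a|^2 = 40, |b|^2 = 8. cos = 16/sqrt(320).

16/sqrt(320)


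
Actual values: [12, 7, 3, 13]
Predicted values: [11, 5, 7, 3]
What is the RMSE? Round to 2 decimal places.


MSE = 30.2500. RMSE = sqrt(30.2500) = 5.50.

5.50


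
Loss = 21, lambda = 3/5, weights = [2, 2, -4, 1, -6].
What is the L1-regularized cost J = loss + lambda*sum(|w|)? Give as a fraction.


L1 norm = sum(|w|) = 15. J = 21 + 3/5 * 15 = 30.

30


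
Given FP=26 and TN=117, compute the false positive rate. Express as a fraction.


FPR = FP / (FP + TN) = 26 / 143 = 2/11.

2/11


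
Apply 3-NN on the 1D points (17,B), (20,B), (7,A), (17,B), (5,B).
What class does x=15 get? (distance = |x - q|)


Distances: |17-15|=2, |20-15|=5, |7-15|=8, |17-15|=2, |5-15|=10. 3 nearest: (17,B), (17,B), (20,B). Counts: {'B': 3}. Majority class: B.

B


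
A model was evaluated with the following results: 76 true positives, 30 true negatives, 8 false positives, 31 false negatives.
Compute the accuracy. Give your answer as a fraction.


Accuracy = (TP + TN) / (TP + TN + FP + FN) = (76 + 30) / 145 = 106/145.

106/145


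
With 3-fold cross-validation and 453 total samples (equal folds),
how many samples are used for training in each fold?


Each validation fold has 453/3 = 151 samples. Training set = 453 - 151 = 302.

302


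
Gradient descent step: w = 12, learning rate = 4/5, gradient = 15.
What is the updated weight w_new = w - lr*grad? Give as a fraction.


w_new = 12 - 4/5 * 15 = 12 - 12 = 0.

0


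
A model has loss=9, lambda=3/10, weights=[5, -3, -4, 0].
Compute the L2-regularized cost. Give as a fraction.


L2 sq norm = sum(w^2) = 50. J = 9 + 3/10 * 50 = 24.

24


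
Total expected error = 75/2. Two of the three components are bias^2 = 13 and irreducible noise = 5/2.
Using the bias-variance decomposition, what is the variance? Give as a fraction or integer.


Total error = bias^2 + variance + irreducible noise. So variance = 75/2 - 13 - 5/2 = 22.

22


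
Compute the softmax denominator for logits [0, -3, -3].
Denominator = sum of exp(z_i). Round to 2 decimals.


Denom = e^0=1.0000 + e^-3=0.0498 + e^-3=0.0498. Sum = 1.0996, which rounds to 1.10.

1.10


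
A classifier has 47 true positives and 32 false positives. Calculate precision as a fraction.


Precision = TP / (TP + FP) = 47 / 79 = 47/79.

47/79


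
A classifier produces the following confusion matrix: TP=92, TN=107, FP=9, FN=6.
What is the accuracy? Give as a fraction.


Accuracy = (TP + TN) / (TP + TN + FP + FN) = (92 + 107) / 214 = 199/214.

199/214


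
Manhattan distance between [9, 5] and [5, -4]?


d = sum of absolute differences: |9-5|=4 + |5--4|=9 = 13.

13


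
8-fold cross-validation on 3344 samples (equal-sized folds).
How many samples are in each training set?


Each validation fold has 3344/8 = 418 samples. Training set = 3344 - 418 = 2926.

2926


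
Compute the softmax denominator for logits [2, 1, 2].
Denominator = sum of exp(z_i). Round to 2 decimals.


Denom = e^2=7.3891 + e^1=2.7183 + e^2=7.3891. Sum = 17.4965, which rounds to 17.50.

17.50


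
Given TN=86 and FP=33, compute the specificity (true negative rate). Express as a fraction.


Specificity = TN / (TN + FP) = 86 / 119 = 86/119.

86/119


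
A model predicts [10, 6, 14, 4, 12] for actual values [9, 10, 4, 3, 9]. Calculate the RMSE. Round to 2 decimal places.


MSE = 25.4000. RMSE = sqrt(25.4000) = 5.04.

5.04


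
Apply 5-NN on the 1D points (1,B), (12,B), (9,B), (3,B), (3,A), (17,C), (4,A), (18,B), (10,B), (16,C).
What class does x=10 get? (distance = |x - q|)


Distances: |1-10|=9, |12-10|=2, |9-10|=1, |3-10|=7, |3-10|=7, |17-10|=7, |4-10|=6, |18-10|=8, |10-10|=0, |16-10|=6. 5 nearest: (10,B), (9,B), (12,B), (4,A), (16,C). Counts: {'B': 3, 'A': 1, 'C': 1}. Majority class: B.

B


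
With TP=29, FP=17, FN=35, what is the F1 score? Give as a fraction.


Precision = 29/46 = 29/46. Recall = 29/64 = 29/64. F1 = 2*P*R/(P+R) = 29/55.

29/55


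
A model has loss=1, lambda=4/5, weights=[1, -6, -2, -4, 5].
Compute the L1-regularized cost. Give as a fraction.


L1 norm = sum(|w|) = 18. J = 1 + 4/5 * 18 = 77/5.

77/5


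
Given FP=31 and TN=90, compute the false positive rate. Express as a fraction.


FPR = FP / (FP + TN) = 31 / 121 = 31/121.

31/121


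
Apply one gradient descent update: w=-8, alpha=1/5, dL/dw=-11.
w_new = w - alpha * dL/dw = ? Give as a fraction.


w_new = -8 - 1/5 * -11 = -8 - -11/5 = -29/5.

-29/5


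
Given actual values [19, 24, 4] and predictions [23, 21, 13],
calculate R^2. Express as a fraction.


Mean(y) = 47/3. SS_res = 106. SS_tot = 650/3. R^2 = 1 - 106/(650/3) = 166/325.

166/325


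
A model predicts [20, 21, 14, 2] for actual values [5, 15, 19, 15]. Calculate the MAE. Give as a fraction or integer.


MAE = (1/4) * (|5-20|=15 + |15-21|=6 + |19-14|=5 + |15-2|=13). Sum = 39. MAE = 39/4.

39/4


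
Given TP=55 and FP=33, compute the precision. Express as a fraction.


Precision = TP / (TP + FP) = 55 / 88 = 5/8.

5/8


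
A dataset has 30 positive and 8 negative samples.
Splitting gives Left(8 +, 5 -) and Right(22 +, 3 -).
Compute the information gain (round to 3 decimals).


H(parent) = 0.7425. H(left) = 0.9612, H(right) = 0.5294. Weighted = (13/38)*0.9612 + (25/38)*0.5294 = 0.6771. IG = 0.7425 - 0.6771 = 0.0654, which rounds to 0.065.

0.065


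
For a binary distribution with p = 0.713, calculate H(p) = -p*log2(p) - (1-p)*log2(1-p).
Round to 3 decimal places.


H = -0.713*log2(0.713) - 0.287*log2(0.287) = 0.865.

0.865


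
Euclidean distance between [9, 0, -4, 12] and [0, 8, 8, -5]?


d = sqrt(sum of squared differences). (9-0)^2=81, (0-8)^2=64, (-4-8)^2=144, (12--5)^2=289. Sum = 578.

sqrt(578)


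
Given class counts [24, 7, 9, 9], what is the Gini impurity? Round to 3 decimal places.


Total = 49. Proportions: 24/49, 7/49, 9/49, 9/49. sum(p_i^2) = 0.3278. Gini = 1 - 0.3278 = 0.6722, which rounds to 0.672.

0.672


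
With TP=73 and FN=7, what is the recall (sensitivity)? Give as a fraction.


Recall = TP / (TP + FN) = 73 / 80 = 73/80.

73/80


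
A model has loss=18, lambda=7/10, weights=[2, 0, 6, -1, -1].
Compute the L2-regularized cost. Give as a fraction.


L2 sq norm = sum(w^2) = 42. J = 18 + 7/10 * 42 = 237/5.

237/5


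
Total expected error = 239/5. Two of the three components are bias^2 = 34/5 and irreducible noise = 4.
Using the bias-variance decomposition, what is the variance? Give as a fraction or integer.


Total error = bias^2 + variance + irreducible noise. So variance = 239/5 - 34/5 - 4 = 37.

37


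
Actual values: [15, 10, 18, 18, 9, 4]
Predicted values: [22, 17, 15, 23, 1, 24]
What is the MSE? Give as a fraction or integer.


MSE = (1/6) * ((15-22)^2=49 + (10-17)^2=49 + (18-15)^2=9 + (18-23)^2=25 + (9-1)^2=64 + (4-24)^2=400). Sum = 596. MSE = 298/3.

298/3


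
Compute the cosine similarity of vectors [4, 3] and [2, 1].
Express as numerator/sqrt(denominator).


dot = 11. |a|^2 = 25, |b|^2 = 5. cos = 11/sqrt(125).

11/sqrt(125)


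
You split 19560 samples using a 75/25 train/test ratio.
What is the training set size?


Test set = 19560 * 25% = 4890. Training set = 19560 - 4890 = 14670.

14670


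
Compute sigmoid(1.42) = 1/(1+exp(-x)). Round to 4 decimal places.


sigma(1.42) = 1/(1+e^(-1.42)) = 1/(1+0.241714) = 1/1.241714 = 0.8053.

0.8053


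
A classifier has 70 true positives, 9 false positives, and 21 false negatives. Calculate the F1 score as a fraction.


Precision = 70/79 = 70/79. Recall = 70/91 = 10/13. F1 = 2*P*R/(P+R) = 14/17.

14/17


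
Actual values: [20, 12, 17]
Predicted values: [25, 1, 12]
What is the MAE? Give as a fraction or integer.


MAE = (1/3) * (|20-25|=5 + |12-1|=11 + |17-12|=5). Sum = 21. MAE = 7.

7


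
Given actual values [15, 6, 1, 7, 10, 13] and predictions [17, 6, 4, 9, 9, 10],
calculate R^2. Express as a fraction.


Mean(y) = 26/3. SS_res = 27. SS_tot = 388/3. R^2 = 1 - 27/(388/3) = 307/388.

307/388


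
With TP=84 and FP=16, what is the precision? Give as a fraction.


Precision = TP / (TP + FP) = 84 / 100 = 21/25.

21/25


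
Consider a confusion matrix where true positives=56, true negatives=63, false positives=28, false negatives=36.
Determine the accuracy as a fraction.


Accuracy = (TP + TN) / (TP + TN + FP + FN) = (56 + 63) / 183 = 119/183.

119/183


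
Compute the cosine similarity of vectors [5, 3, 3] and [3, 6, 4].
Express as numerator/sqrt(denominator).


dot = 45. |a|^2 = 43, |b|^2 = 61. cos = 45/sqrt(2623).

45/sqrt(2623)


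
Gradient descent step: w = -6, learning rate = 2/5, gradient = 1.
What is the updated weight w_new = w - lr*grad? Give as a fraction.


w_new = -6 - 2/5 * 1 = -6 - 2/5 = -32/5.

-32/5


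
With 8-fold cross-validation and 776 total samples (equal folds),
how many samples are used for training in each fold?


Each validation fold has 776/8 = 97 samples. Training set = 776 - 97 = 679.

679


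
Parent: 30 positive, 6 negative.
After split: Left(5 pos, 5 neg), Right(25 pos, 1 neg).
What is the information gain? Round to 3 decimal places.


H(parent) = 0.6500. H(left) = 1.0000, H(right) = 0.2352. Weighted = (10/36)*1.0000 + (26/36)*0.2352 = 0.4476. IG = 0.6500 - 0.4476 = 0.2024, which rounds to 0.202.

0.202


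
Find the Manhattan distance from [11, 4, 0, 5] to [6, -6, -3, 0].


d = sum of absolute differences: |11-6|=5 + |4--6|=10 + |0--3|=3 + |5-0|=5 = 23.

23


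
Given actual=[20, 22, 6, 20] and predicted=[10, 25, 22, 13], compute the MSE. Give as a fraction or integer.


MSE = (1/4) * ((20-10)^2=100 + (22-25)^2=9 + (6-22)^2=256 + (20-13)^2=49). Sum = 414. MSE = 207/2.

207/2


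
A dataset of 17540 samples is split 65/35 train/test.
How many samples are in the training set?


Test set = 17540 * 35% = 6139. Training set = 17540 - 6139 = 11401.

11401


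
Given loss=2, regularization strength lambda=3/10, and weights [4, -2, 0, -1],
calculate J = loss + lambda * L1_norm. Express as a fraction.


L1 norm = sum(|w|) = 7. J = 2 + 3/10 * 7 = 41/10.

41/10


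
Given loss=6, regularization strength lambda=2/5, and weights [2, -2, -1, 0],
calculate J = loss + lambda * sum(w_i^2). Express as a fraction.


L2 sq norm = sum(w^2) = 9. J = 6 + 2/5 * 9 = 48/5.

48/5


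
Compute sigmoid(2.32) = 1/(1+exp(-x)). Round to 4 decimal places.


sigma(2.32) = 1/(1+e^(-2.32)) = 1/(1+0.098274) = 1/1.098274 = 0.9105.

0.9105


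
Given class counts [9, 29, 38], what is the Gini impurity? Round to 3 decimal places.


Total = 76. Proportions: 9/76, 29/76, 38/76. sum(p_i^2) = 0.4096. Gini = 1 - 0.4096 = 0.5904, which rounds to 0.590.

0.590


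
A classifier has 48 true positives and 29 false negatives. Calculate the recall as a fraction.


Recall = TP / (TP + FN) = 48 / 77 = 48/77.

48/77


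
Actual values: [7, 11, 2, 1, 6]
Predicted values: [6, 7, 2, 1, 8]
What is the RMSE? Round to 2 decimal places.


MSE = 4.2000. RMSE = sqrt(4.2000) = 2.05.

2.05


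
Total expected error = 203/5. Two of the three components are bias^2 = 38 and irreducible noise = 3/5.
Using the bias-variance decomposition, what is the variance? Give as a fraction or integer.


Total error = bias^2 + variance + irreducible noise. So variance = 203/5 - 38 - 3/5 = 2.

2


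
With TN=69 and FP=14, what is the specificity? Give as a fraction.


Specificity = TN / (TN + FP) = 69 / 83 = 69/83.

69/83


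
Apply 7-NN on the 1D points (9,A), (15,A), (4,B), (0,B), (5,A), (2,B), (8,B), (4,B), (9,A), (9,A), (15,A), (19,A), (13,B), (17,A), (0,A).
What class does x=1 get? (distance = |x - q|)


Distances: |9-1|=8, |15-1|=14, |4-1|=3, |0-1|=1, |5-1|=4, |2-1|=1, |8-1|=7, |4-1|=3, |9-1|=8, |9-1|=8, |15-1|=14, |19-1|=18, |13-1|=12, |17-1|=16, |0-1|=1. 7 nearest: (0,A), (0,B), (2,B), (4,B), (4,B), (5,A), (8,B). Counts: {'A': 2, 'B': 5}. Majority class: B.

B


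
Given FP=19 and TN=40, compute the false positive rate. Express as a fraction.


FPR = FP / (FP + TN) = 19 / 59 = 19/59.

19/59


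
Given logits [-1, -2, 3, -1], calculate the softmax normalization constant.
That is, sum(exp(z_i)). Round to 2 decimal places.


Denom = e^-1=0.3679 + e^-2=0.1353 + e^3=20.0855 + e^-1=0.3679. Sum = 20.9566, which rounds to 20.96.

20.96


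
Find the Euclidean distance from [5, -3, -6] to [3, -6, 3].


d = sqrt(sum of squared differences). (5-3)^2=4, (-3--6)^2=9, (-6-3)^2=81. Sum = 94.

sqrt(94)


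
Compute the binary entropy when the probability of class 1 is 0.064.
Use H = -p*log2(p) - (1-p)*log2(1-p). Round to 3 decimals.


H = -0.064*log2(0.064) - 0.936*log2(0.936) = 0.343.

0.343


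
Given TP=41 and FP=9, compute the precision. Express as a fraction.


Precision = TP / (TP + FP) = 41 / 50 = 41/50.

41/50


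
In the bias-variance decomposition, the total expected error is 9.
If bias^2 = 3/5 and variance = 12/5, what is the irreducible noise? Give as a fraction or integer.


Total error = bias^2 + variance + irreducible noise. So irreducible noise = 9 - 3/5 - 12/5 = 6.

6


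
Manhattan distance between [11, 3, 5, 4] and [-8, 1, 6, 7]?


d = sum of absolute differences: |11--8|=19 + |3-1|=2 + |5-6|=1 + |4-7|=3 = 25.

25


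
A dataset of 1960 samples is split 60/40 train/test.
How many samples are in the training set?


Test set = 1960 * 40% = 784. Training set = 1960 - 784 = 1176.

1176


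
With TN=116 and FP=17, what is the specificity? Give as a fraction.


Specificity = TN / (TN + FP) = 116 / 133 = 116/133.

116/133


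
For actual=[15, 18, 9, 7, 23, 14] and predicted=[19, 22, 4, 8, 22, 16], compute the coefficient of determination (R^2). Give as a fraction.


Mean(y) = 43/3. SS_res = 63. SS_tot = 514/3. R^2 = 1 - 63/(514/3) = 325/514.

325/514


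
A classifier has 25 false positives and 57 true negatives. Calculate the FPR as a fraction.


FPR = FP / (FP + TN) = 25 / 82 = 25/82.

25/82


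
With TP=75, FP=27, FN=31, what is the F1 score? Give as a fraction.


Precision = 75/102 = 25/34. Recall = 75/106 = 75/106. F1 = 2*P*R/(P+R) = 75/104.

75/104


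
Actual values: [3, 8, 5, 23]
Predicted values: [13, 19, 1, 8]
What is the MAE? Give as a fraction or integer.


MAE = (1/4) * (|3-13|=10 + |8-19|=11 + |5-1|=4 + |23-8|=15). Sum = 40. MAE = 10.

10


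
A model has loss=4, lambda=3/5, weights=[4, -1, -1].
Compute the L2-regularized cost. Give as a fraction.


L2 sq norm = sum(w^2) = 18. J = 4 + 3/5 * 18 = 74/5.

74/5


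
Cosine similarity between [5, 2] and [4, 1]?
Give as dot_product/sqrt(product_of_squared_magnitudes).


dot = 22. |a|^2 = 29, |b|^2 = 17. cos = 22/sqrt(493).

22/sqrt(493)


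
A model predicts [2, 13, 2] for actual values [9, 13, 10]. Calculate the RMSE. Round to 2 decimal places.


MSE = 37.6667. RMSE = sqrt(37.6667) = 6.14.

6.14


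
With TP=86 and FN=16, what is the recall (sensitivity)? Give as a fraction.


Recall = TP / (TP + FN) = 86 / 102 = 43/51.

43/51


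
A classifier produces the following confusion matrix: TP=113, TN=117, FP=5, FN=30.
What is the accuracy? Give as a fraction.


Accuracy = (TP + TN) / (TP + TN + FP + FN) = (113 + 117) / 265 = 46/53.

46/53


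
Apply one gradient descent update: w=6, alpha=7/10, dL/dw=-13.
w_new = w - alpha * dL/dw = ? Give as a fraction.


w_new = 6 - 7/10 * -13 = 6 - -91/10 = 151/10.

151/10


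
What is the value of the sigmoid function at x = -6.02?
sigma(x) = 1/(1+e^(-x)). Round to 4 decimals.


sigma(-6.02) = 1/(1+e^(6.02)) = 1/(1+411.578596) = 1/412.578596 = 0.0024.

0.0024


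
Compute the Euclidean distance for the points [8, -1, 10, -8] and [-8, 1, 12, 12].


d = sqrt(sum of squared differences). (8--8)^2=256, (-1-1)^2=4, (10-12)^2=4, (-8-12)^2=400. Sum = 664.

sqrt(664)


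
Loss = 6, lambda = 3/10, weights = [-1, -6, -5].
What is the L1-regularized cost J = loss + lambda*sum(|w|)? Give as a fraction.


L1 norm = sum(|w|) = 12. J = 6 + 3/10 * 12 = 48/5.

48/5


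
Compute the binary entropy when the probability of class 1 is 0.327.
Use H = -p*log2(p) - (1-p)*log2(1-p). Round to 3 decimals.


H = -0.327*log2(0.327) - 0.673*log2(0.673) = 0.912.

0.912


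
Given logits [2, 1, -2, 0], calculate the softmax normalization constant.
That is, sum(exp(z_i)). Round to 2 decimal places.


Denom = e^2=7.3891 + e^1=2.7183 + e^-2=0.1353 + e^0=1.0000. Sum = 11.2427, which rounds to 11.24.

11.24


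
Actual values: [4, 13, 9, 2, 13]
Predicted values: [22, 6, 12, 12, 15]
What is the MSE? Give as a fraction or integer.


MSE = (1/5) * ((4-22)^2=324 + (13-6)^2=49 + (9-12)^2=9 + (2-12)^2=100 + (13-15)^2=4). Sum = 486. MSE = 486/5.

486/5


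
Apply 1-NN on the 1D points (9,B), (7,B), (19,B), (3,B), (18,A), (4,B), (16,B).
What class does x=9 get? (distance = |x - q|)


Distances: |9-9|=0, |7-9|=2, |19-9|=10, |3-9|=6, |18-9|=9, |4-9|=5, |16-9|=7. 1 nearest: (9,B). Counts: {'B': 1}. Majority class: B.

B


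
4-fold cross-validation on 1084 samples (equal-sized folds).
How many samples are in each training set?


Each validation fold has 1084/4 = 271 samples. Training set = 1084 - 271 = 813.

813


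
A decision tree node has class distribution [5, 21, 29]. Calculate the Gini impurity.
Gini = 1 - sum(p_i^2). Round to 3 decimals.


Total = 55. Proportions: 5/55, 21/55, 29/55. sum(p_i^2) = 0.4321. Gini = 1 - 0.4321 = 0.5679, which rounds to 0.568.

0.568


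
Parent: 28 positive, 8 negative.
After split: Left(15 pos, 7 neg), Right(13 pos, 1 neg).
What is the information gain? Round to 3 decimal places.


H(parent) = 0.7642. H(left) = 0.9024, H(right) = 0.3712. Weighted = (22/36)*0.9024 + (14/36)*0.3712 = 0.6958. IG = 0.7642 - 0.6958 = 0.0684, which rounds to 0.068.

0.068


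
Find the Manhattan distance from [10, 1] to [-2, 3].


d = sum of absolute differences: |10--2|=12 + |1-3|=2 = 14.

14


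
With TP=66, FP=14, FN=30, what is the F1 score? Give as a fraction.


Precision = 66/80 = 33/40. Recall = 66/96 = 11/16. F1 = 2*P*R/(P+R) = 3/4.

3/4


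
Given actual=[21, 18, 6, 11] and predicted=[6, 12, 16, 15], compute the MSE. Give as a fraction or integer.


MSE = (1/4) * ((21-6)^2=225 + (18-12)^2=36 + (6-16)^2=100 + (11-15)^2=16). Sum = 377. MSE = 377/4.

377/4


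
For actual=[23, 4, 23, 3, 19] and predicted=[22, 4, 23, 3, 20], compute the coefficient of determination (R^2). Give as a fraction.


Mean(y) = 72/5. SS_res = 2. SS_tot = 2036/5. R^2 = 1 - 2/(2036/5) = 1013/1018.

1013/1018


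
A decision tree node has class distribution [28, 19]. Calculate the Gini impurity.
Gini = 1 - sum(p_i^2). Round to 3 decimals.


Total = 47. Proportions: 28/47, 19/47. sum(p_i^2) = 0.5183. Gini = 1 - 0.5183 = 0.4817, which rounds to 0.482.

0.482


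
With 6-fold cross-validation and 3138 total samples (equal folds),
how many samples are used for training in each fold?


Each validation fold has 3138/6 = 523 samples. Training set = 3138 - 523 = 2615.

2615


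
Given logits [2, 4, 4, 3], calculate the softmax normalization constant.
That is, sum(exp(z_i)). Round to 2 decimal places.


Denom = e^2=7.3891 + e^4=54.5982 + e^4=54.5982 + e^3=20.0855. Sum = 136.6710, which rounds to 136.67.

136.67


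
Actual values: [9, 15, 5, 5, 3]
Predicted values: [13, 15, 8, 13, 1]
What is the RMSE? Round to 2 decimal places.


MSE = 18.6000. RMSE = sqrt(18.6000) = 4.31.

4.31


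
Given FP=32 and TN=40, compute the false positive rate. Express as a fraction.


FPR = FP / (FP + TN) = 32 / 72 = 4/9.

4/9


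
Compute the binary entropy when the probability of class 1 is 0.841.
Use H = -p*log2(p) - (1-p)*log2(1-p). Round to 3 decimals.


H = -0.841*log2(0.841) - 0.159*log2(0.159) = 0.632.

0.632


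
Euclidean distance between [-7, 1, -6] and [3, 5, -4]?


d = sqrt(sum of squared differences). (-7-3)^2=100, (1-5)^2=16, (-6--4)^2=4. Sum = 120.

sqrt(120)


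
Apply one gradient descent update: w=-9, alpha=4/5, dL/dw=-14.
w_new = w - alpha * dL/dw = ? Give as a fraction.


w_new = -9 - 4/5 * -14 = -9 - -56/5 = 11/5.

11/5


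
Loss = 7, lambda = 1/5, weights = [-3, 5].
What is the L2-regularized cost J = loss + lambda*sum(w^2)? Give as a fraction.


L2 sq norm = sum(w^2) = 34. J = 7 + 1/5 * 34 = 69/5.

69/5


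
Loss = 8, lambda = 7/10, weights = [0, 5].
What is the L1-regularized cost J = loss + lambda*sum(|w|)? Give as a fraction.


L1 norm = sum(|w|) = 5. J = 8 + 7/10 * 5 = 23/2.

23/2


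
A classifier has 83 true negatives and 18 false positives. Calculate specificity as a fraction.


Specificity = TN / (TN + FP) = 83 / 101 = 83/101.

83/101


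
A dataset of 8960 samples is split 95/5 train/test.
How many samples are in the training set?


Test set = 8960 * 5% = 448. Training set = 8960 - 448 = 8512.

8512


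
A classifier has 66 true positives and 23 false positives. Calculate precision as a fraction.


Precision = TP / (TP + FP) = 66 / 89 = 66/89.

66/89


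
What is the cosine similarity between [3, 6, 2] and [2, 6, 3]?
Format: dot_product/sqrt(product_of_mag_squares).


dot = 48. |a|^2 = 49, |b|^2 = 49. cos = 48/sqrt(2401).

48/sqrt(2401)


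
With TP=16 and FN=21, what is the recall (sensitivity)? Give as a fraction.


Recall = TP / (TP + FN) = 16 / 37 = 16/37.

16/37


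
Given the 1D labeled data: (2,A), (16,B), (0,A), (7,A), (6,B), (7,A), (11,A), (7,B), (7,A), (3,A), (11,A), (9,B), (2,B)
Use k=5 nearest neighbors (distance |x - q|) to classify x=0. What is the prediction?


Distances: |2-0|=2, |16-0|=16, |0-0|=0, |7-0|=7, |6-0|=6, |7-0|=7, |11-0|=11, |7-0|=7, |7-0|=7, |3-0|=3, |11-0|=11, |9-0|=9, |2-0|=2. 5 nearest: (0,A), (2,A), (2,B), (3,A), (6,B). Counts: {'A': 3, 'B': 2}. Majority class: A.

A


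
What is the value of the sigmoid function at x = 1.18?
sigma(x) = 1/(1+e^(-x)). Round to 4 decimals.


sigma(1.18) = 1/(1+e^(-1.18)) = 1/(1+0.307279) = 1/1.307279 = 0.7649.

0.7649


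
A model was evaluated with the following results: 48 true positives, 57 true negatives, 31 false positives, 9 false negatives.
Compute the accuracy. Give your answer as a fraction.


Accuracy = (TP + TN) / (TP + TN + FP + FN) = (48 + 57) / 145 = 21/29.

21/29


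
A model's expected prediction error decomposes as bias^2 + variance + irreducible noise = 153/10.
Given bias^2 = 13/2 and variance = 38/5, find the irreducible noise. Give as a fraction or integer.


Total error = bias^2 + variance + irreducible noise. So irreducible noise = 153/10 - 13/2 - 38/5 = 6/5.

6/5
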